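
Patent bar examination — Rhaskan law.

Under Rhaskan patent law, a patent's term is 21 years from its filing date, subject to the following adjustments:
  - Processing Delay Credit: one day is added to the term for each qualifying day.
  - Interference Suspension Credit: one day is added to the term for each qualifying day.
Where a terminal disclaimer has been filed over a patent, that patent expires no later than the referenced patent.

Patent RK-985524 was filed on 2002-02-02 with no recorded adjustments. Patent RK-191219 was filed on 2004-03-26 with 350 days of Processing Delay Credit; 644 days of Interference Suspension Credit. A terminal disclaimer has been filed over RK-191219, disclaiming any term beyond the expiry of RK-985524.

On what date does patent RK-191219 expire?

Natural term of RK-191219:
  Base: filing + 21 years → 26 March 2025.
  Processing Delay Credit: +350 days → 11 March 2026.
  Interference Suspension Credit: +644 days → 15 December 2027.
Expiry of referenced patent RK-985524:
  Base: filing + 21 years → 2 February 2023.
Terminal disclaimer: RK-191219 expires on the earlier of 15 December 2027 and 2 February 2023.

2023-02-02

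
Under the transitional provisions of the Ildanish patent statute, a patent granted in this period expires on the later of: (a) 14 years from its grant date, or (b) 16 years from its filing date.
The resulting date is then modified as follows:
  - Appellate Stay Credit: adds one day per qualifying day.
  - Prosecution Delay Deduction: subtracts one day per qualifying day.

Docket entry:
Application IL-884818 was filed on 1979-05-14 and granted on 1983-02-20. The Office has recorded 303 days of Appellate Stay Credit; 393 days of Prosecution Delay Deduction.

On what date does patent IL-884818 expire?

November 22, 1996

(a) grant + 14 years → 20 February 1997.
(b) filing + 16 years → 14 May 1995.
Later of the two: 20 February 1997.
Appellate Stay Credit: +303 days → 20 December 1997.
Prosecution Delay Deduction: −393 days → 22 November 1996.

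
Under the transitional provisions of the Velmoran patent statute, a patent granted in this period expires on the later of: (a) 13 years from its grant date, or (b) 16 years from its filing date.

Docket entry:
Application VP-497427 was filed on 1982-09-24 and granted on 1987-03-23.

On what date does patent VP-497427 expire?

March 23, 2000

(a) grant + 13 years → 23 March 2000.
(b) filing + 16 years → 24 September 1998.
Later of the two: 23 March 2000.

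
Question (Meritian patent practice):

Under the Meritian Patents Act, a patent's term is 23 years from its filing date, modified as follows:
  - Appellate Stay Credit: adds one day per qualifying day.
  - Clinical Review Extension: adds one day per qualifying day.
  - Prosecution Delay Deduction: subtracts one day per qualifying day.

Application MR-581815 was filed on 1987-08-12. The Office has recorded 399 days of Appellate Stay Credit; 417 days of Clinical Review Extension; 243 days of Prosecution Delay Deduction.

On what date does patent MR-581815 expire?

Base term: filing date + 23 years → 12 August 2010.
Appellate Stay Credit: +399 days → 15 September 2011.
Clinical Review Extension: +417 days → 5 November 2012.
Prosecution Delay Deduction: −243 days → 7 March 2012.

March 7, 2012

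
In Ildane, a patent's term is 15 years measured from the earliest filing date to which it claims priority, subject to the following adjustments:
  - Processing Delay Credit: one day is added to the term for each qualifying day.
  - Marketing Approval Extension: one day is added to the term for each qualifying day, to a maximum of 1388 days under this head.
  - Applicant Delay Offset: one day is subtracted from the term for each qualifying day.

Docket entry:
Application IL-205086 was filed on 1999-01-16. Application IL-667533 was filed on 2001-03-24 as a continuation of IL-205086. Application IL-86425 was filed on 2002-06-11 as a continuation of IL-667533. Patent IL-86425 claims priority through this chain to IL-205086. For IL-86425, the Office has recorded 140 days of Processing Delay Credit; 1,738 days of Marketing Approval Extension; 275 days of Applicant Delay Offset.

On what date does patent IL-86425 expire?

Earliest priority filing: 16 January 1999.
Base term: 16 January 1999 + 15 years → 16 January 2014.
Processing Delay Credit: +140 days → 5 June 2014.
Marketing Approval Extension: 1738 days claimed exceeds the 1388-day cap, so +1388 days → 24 March 2018.
Applicant Delay Offset: −275 days → 22 June 2017.

June 22, 2017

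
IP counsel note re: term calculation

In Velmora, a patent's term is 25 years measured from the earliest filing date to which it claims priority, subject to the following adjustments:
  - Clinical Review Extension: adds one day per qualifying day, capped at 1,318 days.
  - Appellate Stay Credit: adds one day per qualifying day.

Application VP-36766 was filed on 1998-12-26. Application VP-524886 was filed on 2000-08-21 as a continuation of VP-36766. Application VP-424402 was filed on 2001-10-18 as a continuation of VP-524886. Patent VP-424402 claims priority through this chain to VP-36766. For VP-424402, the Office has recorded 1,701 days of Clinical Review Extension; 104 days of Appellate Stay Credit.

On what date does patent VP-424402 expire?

2027-11-17

Earliest priority filing: 26 December 1998.
Base term: 26 December 1998 + 25 years → 26 December 2023.
Clinical Review Extension: 1701 days claimed exceeds the 1318-day cap, so +1318 days → 5 August 2027.
Appellate Stay Credit: +104 days → 17 November 2027.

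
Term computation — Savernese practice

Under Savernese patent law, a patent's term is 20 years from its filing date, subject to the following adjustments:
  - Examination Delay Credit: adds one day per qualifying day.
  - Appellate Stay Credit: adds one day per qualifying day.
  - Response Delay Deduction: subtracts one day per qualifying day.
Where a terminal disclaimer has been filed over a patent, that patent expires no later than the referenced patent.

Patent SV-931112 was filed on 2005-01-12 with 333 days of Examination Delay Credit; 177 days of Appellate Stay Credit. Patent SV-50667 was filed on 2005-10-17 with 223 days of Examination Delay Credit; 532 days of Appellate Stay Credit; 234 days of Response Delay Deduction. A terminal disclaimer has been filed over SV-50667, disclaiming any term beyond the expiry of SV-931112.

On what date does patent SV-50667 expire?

2026-06-06

Natural term of SV-50667:
  Base: filing + 20 years → 17 October 2025.
  Examination Delay Credit: +223 days → 28 May 2026.
  Appellate Stay Credit: +532 days → 11 November 2027.
  Response Delay Deduction: −234 days → 22 March 2027.
Expiry of referenced patent SV-931112:
  Base: filing + 20 years → 12 January 2025.
  Examination Delay Credit: +333 days → 11 December 2025.
  Appellate Stay Credit: +177 days → 6 June 2026.
Terminal disclaimer: SV-50667 expires on the earlier of 22 March 2027 and 6 June 2026.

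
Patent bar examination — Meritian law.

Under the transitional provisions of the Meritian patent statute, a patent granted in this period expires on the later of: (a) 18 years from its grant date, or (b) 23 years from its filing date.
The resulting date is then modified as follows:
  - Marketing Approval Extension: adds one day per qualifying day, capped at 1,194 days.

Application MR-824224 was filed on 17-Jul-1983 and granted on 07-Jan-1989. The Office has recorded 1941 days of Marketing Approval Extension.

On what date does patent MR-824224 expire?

2010-04-15

(a) grant + 18 years → 7 January 2007.
(b) filing + 23 years → 17 July 2006.
Later of the two: 7 January 2007.
Marketing Approval Extension: 1941 days claimed exceeds the 1194-day cap, so +1194 days → 15 April 2010.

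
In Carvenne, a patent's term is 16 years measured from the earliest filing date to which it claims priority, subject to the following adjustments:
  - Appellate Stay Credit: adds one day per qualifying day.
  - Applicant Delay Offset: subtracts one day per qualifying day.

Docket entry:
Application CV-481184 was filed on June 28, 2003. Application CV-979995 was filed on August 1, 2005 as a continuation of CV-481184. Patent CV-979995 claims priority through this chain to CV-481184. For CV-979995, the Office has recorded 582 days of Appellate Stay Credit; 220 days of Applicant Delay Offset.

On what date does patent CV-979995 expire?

2020-06-24

Earliest priority filing: 28 June 2003.
Base term: 28 June 2003 + 16 years → 28 June 2019.
Appellate Stay Credit: +582 days → 30 January 2021.
Applicant Delay Offset: −220 days → 24 June 2020.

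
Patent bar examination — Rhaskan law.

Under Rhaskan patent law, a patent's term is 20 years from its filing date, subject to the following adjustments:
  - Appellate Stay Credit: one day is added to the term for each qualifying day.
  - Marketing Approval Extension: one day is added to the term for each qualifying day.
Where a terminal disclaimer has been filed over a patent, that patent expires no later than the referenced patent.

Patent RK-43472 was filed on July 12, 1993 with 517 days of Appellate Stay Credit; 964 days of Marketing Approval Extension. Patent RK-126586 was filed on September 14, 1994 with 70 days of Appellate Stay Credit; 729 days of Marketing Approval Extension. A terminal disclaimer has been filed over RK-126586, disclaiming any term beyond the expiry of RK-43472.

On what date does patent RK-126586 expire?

2016-11-21

Natural term of RK-126586:
  Base: filing + 20 years → 14 September 2014.
  Appellate Stay Credit: +70 days → 23 November 2014.
  Marketing Approval Extension: +729 days → 21 November 2016.
Expiry of referenced patent RK-43472:
  Base: filing + 20 years → 12 July 2013.
  Appellate Stay Credit: +517 days → 11 December 2014.
  Marketing Approval Extension: +964 days → 1 August 2017.
Terminal disclaimer: RK-126586 expires on the earlier of 21 November 2016 and 1 August 2017.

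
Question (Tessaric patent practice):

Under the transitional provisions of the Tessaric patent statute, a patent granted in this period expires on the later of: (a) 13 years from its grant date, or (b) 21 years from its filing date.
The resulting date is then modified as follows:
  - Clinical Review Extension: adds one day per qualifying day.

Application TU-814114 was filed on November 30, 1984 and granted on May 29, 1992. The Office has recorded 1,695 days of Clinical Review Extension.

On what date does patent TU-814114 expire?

July 22, 2010

(a) grant + 13 years → 29 May 2005.
(b) filing + 21 years → 30 November 2005.
Later of the two: 30 November 2005.
Clinical Review Extension: +1695 days → 22 July 2010.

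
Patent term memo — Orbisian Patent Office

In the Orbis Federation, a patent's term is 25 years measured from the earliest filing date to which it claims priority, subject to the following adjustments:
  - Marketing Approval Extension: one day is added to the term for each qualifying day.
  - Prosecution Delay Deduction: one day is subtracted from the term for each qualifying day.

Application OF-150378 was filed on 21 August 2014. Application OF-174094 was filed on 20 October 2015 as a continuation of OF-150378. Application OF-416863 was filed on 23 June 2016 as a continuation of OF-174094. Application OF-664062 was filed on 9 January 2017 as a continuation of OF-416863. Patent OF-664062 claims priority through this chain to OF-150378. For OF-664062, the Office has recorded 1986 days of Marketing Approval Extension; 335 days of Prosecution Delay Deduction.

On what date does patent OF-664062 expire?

February 27, 2044

Earliest priority filing: 21 August 2014.
Base term: 21 August 2014 + 25 years → 21 August 2039.
Marketing Approval Extension: +1986 days → 27 January 2045.
Prosecution Delay Deduction: −335 days → 27 February 2044.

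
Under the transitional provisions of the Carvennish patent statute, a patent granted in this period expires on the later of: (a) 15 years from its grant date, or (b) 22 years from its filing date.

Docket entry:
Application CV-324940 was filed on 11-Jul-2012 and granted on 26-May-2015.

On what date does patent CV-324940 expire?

2034-07-11

(a) grant + 15 years → 26 May 2030.
(b) filing + 22 years → 11 July 2034.
Later of the two: 11 July 2034.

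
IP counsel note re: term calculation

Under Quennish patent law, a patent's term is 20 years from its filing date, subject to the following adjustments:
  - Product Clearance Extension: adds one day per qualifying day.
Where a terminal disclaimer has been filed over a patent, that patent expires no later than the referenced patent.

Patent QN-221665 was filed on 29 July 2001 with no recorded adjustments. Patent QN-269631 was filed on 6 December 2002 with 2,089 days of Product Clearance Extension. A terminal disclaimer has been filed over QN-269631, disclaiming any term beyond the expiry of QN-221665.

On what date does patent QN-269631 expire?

Natural term of QN-269631:
  Base: filing + 20 years → 6 December 2022.
  Product Clearance Extension: +2089 days → 25 August 2028.
Expiry of referenced patent QN-221665:
  Base: filing + 20 years → 29 July 2021.
Terminal disclaimer: QN-269631 expires on the earlier of 25 August 2028 and 29 July 2021.

July 29, 2021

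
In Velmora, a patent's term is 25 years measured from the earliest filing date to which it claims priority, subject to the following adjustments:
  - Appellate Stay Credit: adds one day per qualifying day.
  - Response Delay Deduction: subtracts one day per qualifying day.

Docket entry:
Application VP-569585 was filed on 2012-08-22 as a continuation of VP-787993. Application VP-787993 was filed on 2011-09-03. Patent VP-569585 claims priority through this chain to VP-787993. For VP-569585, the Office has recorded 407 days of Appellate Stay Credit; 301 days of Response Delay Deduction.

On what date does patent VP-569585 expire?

Earliest priority filing: 3 September 2011.
Base term: 3 September 2011 + 25 years → 3 September 2036.
Appellate Stay Credit: +407 days → 15 October 2037.
Response Delay Deduction: −301 days → 18 December 2036.

2036-12-18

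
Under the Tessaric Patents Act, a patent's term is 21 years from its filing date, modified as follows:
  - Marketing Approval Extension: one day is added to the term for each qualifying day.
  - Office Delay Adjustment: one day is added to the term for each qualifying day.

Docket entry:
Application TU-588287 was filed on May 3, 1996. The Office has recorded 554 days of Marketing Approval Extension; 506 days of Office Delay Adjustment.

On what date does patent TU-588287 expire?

March 28, 2020

Base term: filing date + 21 years → 3 May 2017.
Marketing Approval Extension: +554 days → 8 November 2018.
Office Delay Adjustment: +506 days → 28 March 2020.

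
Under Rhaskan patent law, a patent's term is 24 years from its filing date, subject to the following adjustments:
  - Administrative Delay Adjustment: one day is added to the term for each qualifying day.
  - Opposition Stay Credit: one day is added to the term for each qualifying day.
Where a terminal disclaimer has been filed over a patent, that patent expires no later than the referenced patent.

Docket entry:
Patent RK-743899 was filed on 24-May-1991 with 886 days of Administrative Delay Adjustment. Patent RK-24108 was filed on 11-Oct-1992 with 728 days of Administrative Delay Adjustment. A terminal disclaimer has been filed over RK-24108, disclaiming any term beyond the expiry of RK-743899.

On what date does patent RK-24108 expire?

Natural term of RK-24108:
  Base: filing + 24 years → 11 October 2016.
  Administrative Delay Adjustment: +728 days → 9 October 2018.
Expiry of referenced patent RK-743899:
  Base: filing + 24 years → 24 May 2015.
  Administrative Delay Adjustment: +886 days → 26 October 2017.
Terminal disclaimer: RK-24108 expires on the earlier of 9 October 2018 and 26 October 2017.

October 26, 2017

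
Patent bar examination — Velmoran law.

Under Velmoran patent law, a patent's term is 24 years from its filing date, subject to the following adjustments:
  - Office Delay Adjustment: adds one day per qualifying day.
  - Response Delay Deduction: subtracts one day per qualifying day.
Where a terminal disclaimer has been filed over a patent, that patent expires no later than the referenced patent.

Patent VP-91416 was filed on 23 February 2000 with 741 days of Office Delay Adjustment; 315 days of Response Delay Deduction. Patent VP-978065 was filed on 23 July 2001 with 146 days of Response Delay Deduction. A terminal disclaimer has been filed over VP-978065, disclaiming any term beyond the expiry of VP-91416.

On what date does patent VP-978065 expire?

Natural term of VP-978065:
  Base: filing + 24 years → 23 July 2025.
  Response Delay Deduction: −146 days → 27 February 2025.
Expiry of referenced patent VP-91416:
  Base: filing + 24 years → 23 February 2024.
  Office Delay Adjustment: +741 days → 5 March 2026.
  Response Delay Deduction: −315 days → 24 April 2025.
Terminal disclaimer: VP-978065 expires on the earlier of 27 February 2025 and 24 April 2025.

2025-02-27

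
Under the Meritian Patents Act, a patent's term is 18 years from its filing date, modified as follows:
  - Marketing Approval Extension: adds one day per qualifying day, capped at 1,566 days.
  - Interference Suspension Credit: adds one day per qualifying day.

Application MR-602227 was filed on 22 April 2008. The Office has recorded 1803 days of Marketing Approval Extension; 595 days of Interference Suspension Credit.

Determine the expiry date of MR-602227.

2032-03-22

Base term: filing date + 18 years → 22 April 2026.
Marketing Approval Extension: 1803 days claimed exceeds the 1566-day cap, so +1566 days → 5 August 2030.
Interference Suspension Credit: +595 days → 22 March 2032.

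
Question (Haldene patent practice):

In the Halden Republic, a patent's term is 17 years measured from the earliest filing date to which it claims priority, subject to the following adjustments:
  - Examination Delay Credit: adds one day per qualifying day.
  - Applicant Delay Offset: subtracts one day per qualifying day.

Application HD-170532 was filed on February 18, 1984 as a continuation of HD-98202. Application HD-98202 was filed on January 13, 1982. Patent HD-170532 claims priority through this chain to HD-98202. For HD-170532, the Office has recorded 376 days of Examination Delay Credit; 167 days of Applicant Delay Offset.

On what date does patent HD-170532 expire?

Earliest priority filing: 13 January 1982.
Base term: 13 January 1982 + 17 years → 13 January 1999.
Examination Delay Credit: +376 days → 24 January 2000.
Applicant Delay Offset: −167 days → 10 August 1999.

August 10, 1999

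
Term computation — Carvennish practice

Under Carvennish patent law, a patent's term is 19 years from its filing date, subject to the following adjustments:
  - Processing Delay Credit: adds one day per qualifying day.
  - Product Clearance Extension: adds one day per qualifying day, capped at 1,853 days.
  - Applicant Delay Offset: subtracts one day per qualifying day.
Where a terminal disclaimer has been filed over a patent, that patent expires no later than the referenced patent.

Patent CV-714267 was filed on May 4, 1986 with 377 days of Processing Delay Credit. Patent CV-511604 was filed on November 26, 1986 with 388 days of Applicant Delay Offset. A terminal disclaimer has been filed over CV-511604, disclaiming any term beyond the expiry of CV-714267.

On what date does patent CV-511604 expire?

2004-11-03

Natural term of CV-511604:
  Base: filing + 19 years → 26 November 2005.
  Applicant Delay Offset: −388 days → 3 November 2004.
Expiry of referenced patent CV-714267:
  Base: filing + 19 years → 4 May 2005.
  Processing Delay Credit: +377 days → 16 May 2006.
Terminal disclaimer: CV-511604 expires on the earlier of 3 November 2004 and 16 May 2006.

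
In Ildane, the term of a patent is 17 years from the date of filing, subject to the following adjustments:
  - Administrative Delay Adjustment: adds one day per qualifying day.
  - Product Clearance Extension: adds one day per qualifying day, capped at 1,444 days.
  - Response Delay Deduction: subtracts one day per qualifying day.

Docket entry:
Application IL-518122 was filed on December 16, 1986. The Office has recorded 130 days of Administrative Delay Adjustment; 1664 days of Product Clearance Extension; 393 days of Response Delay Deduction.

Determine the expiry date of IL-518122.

Base term: filing date + 17 years → 16 December 2003.
Administrative Delay Adjustment: +130 days → 24 April 2004.
Product Clearance Extension: 1664 days claimed exceeds the 1444-day cap, so +1444 days → 7 April 2008.
Response Delay Deduction: −393 days → 11 March 2007.

March 11, 2007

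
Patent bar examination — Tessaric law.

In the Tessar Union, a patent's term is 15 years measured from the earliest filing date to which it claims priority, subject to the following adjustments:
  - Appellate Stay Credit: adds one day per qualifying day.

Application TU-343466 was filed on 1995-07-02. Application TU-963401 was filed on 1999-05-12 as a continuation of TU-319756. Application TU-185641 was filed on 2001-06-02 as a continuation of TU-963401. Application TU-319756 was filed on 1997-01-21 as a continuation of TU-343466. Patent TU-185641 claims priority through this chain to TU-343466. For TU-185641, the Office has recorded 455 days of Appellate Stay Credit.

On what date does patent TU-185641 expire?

Earliest priority filing: 2 July 1995.
Base term: 2 July 1995 + 15 years → 2 July 2010.
Appellate Stay Credit: +455 days → 30 September 2011.

September 30, 2011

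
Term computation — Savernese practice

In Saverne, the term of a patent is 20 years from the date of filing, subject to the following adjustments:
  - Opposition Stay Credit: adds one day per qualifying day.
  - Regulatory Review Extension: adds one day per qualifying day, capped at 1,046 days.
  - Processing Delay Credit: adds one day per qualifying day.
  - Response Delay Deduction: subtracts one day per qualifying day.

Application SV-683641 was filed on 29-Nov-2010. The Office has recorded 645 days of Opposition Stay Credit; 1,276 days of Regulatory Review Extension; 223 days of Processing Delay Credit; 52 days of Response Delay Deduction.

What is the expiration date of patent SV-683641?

Base term: filing date + 20 years → 29 November 2030.
Opposition Stay Credit: +645 days → 4 September 2032.
Regulatory Review Extension: 1276 days claimed exceeds the 1046-day cap, so +1046 days → 17 July 2035.
Processing Delay Credit: +223 days → 25 February 2036.
Response Delay Deduction: −52 days → 4 January 2036.

2036-01-04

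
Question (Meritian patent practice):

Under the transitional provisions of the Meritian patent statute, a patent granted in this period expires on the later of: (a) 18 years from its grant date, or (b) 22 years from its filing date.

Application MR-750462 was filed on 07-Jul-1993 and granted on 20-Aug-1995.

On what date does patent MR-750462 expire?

2015-07-07

(a) grant + 18 years → 20 August 2013.
(b) filing + 22 years → 7 July 2015.
Later of the two: 7 July 2015.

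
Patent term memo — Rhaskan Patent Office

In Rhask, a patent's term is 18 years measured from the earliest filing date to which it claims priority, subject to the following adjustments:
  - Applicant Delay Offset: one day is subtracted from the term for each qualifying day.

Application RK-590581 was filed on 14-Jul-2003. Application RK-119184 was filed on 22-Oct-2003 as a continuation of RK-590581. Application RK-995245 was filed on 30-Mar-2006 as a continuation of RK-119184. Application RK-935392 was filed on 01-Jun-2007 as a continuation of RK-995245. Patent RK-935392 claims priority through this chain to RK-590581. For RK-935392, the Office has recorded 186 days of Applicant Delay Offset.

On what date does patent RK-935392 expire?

January 9, 2021

Earliest priority filing: 14 July 2003.
Base term: 14 July 2003 + 18 years → 14 July 2021.
Applicant Delay Offset: −186 days → 9 January 2021.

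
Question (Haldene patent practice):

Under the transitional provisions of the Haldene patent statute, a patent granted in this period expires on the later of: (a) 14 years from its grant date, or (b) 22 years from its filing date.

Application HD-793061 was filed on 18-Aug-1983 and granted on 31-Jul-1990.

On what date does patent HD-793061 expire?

2005-08-18

(a) grant + 14 years → 31 July 2004.
(b) filing + 22 years → 18 August 2005.
Later of the two: 18 August 2005.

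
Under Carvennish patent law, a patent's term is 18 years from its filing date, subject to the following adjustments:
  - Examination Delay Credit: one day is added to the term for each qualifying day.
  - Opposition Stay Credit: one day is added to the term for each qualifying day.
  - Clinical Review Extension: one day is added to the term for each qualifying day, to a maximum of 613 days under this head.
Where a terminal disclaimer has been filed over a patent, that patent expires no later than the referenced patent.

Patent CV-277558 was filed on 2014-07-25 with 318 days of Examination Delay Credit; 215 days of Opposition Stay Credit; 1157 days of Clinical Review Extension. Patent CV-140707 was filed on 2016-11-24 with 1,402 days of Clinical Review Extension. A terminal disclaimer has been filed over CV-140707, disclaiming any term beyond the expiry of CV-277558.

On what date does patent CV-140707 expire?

Natural term of CV-140707:
  Base: filing + 18 years → 24 November 2034.
  Clinical Review Extension: 1402 days claimed exceeds the 613-day cap, so +613 days → 29 July 2036.
Expiry of referenced patent CV-277558:
  Base: filing + 18 years → 25 July 2032.
  Examination Delay Credit: +318 days → 8 June 2033.
  Opposition Stay Credit: +215 days → 9 January 2034.
  Clinical Review Extension: 1157 days claimed exceeds the 613-day cap, so +613 days → 14 September 2035.
Terminal disclaimer: CV-140707 expires on the earlier of 29 July 2036 and 14 September 2035.

2035-09-14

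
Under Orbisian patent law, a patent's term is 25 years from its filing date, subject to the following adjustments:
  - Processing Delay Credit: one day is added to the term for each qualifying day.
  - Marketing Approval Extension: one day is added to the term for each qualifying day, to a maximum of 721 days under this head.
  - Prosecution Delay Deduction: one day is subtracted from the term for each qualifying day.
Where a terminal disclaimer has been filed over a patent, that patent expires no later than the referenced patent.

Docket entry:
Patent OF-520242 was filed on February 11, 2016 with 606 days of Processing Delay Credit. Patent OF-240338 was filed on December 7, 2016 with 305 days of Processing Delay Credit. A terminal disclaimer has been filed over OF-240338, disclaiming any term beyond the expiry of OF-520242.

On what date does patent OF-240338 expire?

October 8, 2042

Natural term of OF-240338:
  Base: filing + 25 years → 7 December 2041.
  Processing Delay Credit: +305 days → 8 October 2042.
Expiry of referenced patent OF-520242:
  Base: filing + 25 years → 11 February 2041.
  Processing Delay Credit: +606 days → 10 October 2042.
Terminal disclaimer: OF-240338 expires on the earlier of 8 October 2042 and 10 October 2042.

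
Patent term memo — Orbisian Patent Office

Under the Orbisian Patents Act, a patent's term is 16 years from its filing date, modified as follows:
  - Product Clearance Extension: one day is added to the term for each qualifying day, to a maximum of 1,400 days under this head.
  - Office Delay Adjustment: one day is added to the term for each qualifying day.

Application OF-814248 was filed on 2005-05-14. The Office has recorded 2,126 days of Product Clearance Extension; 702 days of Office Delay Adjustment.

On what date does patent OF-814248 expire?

Base term: filing date + 16 years → 14 May 2021.
Product Clearance Extension: 2126 days claimed exceeds the 1400-day cap, so +1400 days → 14 March 2025.
Office Delay Adjustment: +702 days → 14 February 2027.

2027-02-14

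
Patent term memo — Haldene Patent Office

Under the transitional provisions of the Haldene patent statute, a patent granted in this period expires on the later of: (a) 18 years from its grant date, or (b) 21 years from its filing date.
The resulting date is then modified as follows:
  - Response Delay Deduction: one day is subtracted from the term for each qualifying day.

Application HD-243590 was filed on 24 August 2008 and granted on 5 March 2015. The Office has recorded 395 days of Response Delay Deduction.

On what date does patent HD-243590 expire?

(a) grant + 18 years → 5 March 2033.
(b) filing + 21 years → 24 August 2029.
Later of the two: 5 March 2033.
Response Delay Deduction: −395 days → 4 February 2032.

2032-02-04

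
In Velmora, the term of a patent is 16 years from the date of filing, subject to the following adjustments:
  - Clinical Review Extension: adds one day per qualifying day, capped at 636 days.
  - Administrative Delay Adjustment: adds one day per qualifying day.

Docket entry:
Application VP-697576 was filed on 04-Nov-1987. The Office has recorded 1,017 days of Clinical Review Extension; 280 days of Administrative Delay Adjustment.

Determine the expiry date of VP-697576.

2006-05-08

Base term: filing date + 16 years → 4 November 2003.
Clinical Review Extension: 1017 days claimed exceeds the 636-day cap, so +636 days → 1 August 2005.
Administrative Delay Adjustment: +280 days → 8 May 2006.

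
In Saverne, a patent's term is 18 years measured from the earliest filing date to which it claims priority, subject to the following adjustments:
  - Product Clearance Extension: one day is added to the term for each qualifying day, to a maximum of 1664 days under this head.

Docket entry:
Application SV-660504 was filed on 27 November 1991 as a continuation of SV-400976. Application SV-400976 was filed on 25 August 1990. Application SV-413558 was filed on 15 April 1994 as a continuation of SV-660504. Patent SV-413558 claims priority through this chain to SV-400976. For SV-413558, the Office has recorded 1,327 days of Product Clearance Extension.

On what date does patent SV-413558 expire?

Earliest priority filing: 25 August 1990.
Base term: 25 August 1990 + 18 years → 25 August 2008.
Product Clearance Extension: 1327 days (within the 1664-day cap) → +1327 days → 13 April 2012.

2012-04-13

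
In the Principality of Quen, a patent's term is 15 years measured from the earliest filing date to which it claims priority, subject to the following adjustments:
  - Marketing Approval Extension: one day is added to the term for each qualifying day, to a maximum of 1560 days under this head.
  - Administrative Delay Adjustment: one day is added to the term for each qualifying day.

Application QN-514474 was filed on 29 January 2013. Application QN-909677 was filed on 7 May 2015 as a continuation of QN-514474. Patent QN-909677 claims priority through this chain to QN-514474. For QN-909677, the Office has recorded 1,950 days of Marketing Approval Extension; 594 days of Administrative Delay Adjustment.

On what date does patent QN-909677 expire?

2033-12-22

Earliest priority filing: 29 January 2013.
Base term: 29 January 2013 + 15 years → 29 January 2028.
Marketing Approval Extension: 1950 days claimed exceeds the 1560-day cap, so +1560 days → 7 May 2032.
Administrative Delay Adjustment: +594 days → 22 December 2033.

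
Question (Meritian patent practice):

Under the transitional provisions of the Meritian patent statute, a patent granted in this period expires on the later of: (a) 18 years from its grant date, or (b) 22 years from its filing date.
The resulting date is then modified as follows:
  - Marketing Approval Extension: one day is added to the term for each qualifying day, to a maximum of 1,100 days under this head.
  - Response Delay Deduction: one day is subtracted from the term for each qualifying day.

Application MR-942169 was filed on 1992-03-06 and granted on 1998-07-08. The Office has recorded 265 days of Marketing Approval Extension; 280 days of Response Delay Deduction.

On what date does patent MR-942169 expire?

(a) grant + 18 years → 8 July 2016.
(b) filing + 22 years → 6 March 2014.
Later of the two: 8 July 2016.
Marketing Approval Extension: 265 days (within the 1100-day cap) → +265 days → 30 March 2017.
Response Delay Deduction: −280 days → 23 June 2016.

2016-06-23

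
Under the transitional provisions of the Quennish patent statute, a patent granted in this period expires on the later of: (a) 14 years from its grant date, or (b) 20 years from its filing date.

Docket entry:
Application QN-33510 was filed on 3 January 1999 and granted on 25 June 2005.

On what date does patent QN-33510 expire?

2019-06-25

(a) grant + 14 years → 25 June 2019.
(b) filing + 20 years → 3 January 2019.
Later of the two: 25 June 2019.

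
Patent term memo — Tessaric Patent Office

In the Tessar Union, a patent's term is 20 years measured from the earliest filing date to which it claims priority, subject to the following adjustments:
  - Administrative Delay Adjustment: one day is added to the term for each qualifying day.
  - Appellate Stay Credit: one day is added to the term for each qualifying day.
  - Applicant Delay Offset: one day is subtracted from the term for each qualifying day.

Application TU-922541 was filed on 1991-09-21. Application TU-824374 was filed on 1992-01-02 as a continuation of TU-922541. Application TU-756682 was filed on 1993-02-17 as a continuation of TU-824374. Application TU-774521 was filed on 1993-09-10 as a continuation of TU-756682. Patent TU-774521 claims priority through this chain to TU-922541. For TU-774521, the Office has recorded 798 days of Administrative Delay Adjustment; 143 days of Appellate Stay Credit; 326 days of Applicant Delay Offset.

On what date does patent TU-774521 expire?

Earliest priority filing: 21 September 1991.
Base term: 21 September 1991 + 20 years → 21 September 2011.
Administrative Delay Adjustment: +798 days → 27 November 2013.
Appellate Stay Credit: +143 days → 19 April 2014.
Applicant Delay Offset: −326 days → 28 May 2013.

May 28, 2013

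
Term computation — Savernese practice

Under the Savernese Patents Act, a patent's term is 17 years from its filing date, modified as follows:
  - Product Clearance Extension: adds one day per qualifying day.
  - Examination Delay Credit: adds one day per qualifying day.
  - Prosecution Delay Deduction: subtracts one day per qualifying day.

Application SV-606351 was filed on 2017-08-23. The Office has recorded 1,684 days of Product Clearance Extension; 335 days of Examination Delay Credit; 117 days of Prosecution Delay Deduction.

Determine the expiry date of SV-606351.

November 7, 2039

Base term: filing date + 17 years → 23 August 2034.
Product Clearance Extension: +1684 days → 3 April 2039.
Examination Delay Credit: +335 days → 3 March 2040.
Prosecution Delay Deduction: −117 days → 7 November 2039.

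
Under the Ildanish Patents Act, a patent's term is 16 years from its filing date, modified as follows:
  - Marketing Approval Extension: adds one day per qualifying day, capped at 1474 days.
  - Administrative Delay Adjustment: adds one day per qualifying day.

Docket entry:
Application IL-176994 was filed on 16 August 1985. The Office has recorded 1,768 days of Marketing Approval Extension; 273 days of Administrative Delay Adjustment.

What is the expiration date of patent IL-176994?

2006-05-29

Base term: filing date + 16 years → 16 August 2001.
Marketing Approval Extension: 1768 days claimed exceeds the 1474-day cap, so +1474 days → 29 August 2005.
Administrative Delay Adjustment: +273 days → 29 May 2006.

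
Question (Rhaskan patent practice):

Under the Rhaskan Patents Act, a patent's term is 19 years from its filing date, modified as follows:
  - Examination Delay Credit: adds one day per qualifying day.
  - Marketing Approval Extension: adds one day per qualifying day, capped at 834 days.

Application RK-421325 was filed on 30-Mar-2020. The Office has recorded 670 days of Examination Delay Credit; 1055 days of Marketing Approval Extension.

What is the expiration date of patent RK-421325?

Base term: filing date + 19 years → 30 March 2039.
Examination Delay Credit: +670 days → 28 January 2041.
Marketing Approval Extension: 1055 days claimed exceeds the 834-day cap, so +834 days → 12 May 2043.

2043-05-12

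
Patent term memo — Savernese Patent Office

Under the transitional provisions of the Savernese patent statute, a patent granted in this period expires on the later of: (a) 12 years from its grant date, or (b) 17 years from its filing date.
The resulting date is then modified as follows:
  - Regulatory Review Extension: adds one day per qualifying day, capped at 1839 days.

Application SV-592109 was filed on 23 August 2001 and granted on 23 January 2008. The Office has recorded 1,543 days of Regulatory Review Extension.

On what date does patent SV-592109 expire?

2024-04-14

(a) grant + 12 years → 23 January 2020.
(b) filing + 17 years → 23 August 2018.
Later of the two: 23 January 2020.
Regulatory Review Extension: 1543 days (within the 1839-day cap) → +1543 days → 14 April 2024.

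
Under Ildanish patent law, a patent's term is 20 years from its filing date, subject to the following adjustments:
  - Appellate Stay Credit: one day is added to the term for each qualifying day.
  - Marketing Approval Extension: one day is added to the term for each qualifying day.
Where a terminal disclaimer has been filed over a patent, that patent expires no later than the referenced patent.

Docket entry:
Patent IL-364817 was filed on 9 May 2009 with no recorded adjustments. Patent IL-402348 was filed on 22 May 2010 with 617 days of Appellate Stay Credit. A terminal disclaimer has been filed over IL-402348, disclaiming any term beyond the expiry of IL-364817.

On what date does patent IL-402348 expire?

Natural term of IL-402348:
  Base: filing + 20 years → 22 May 2030.
  Appellate Stay Credit: +617 days → 29 January 2032.
Expiry of referenced patent IL-364817:
  Base: filing + 20 years → 9 May 2029.
Terminal disclaimer: IL-402348 expires on the earlier of 29 January 2032 and 9 May 2029.

2029-05-09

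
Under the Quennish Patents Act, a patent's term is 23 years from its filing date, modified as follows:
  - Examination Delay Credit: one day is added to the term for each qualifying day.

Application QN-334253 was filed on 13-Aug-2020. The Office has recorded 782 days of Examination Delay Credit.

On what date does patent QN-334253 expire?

October 3, 2045

Base term: filing date + 23 years → 13 August 2043.
Examination Delay Credit: +782 days → 3 October 2045.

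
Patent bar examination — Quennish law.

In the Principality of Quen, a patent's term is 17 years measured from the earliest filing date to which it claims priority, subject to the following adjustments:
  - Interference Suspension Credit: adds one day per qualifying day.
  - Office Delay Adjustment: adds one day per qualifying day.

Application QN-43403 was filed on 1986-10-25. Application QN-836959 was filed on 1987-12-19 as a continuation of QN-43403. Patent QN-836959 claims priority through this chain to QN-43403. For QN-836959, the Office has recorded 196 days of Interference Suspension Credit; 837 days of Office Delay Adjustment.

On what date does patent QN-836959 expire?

August 23, 2006

Earliest priority filing: 25 October 1986.
Base term: 25 October 1986 + 17 years → 25 October 2003.
Interference Suspension Credit: +196 days → 8 May 2004.
Office Delay Adjustment: +837 days → 23 August 2006.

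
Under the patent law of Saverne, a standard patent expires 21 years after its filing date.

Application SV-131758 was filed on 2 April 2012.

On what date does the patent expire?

Filing date + 21 years → 2 April 2033.

2033-04-02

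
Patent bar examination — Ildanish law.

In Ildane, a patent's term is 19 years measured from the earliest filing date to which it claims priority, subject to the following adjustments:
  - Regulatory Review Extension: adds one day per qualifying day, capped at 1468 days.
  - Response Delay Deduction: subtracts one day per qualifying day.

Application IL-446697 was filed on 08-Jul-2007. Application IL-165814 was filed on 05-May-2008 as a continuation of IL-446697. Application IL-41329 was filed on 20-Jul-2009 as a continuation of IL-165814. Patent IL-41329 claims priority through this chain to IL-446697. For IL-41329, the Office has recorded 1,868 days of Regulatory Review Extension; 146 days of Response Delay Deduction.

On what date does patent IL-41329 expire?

2030-02-19

Earliest priority filing: 8 July 2007.
Base term: 8 July 2007 + 19 years → 8 July 2026.
Regulatory Review Extension: 1868 days claimed exceeds the 1468-day cap, so +1468 days → 15 July 2030.
Response Delay Deduction: −146 days → 19 February 2030.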